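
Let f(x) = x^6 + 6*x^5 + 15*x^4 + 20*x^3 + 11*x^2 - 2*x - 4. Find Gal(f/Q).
S_4 (order 24)

The polynomial f is an irreducible sextic over Q, so G = Gal(f/Q) is one of the 16 transitive subgroups 6T1, ..., 6T16 of S_6. The discriminant of f is 3356224 = 1832^2, a perfect square, so G is contained in A_6. The transitive groups of degree 6 contained in A_6 are: A_4 (6T4, order 12), S_4 (6T7, order 24), (C_3 x C_3) : C_4 (6T10, order 36), PSL(2,5) (6T12, order 60), A_6 (6T15, order 360). By Dedekind's theorem, for a prime p not dividing disc(f) the degrees of the irreducible factors of f mod p form the cycle type of an element of G. Factoring f modulo the 79 such primes p <= 419 (skipping 2, 229, which divide the discriminant), each new pattern first appears at: mod 3: f = (x^3 + x^2 + x + 2)(x^3 + 2x^2 + 1), pattern 3+3; mod 7: f = (x^2 + 2x + 5)(x^4 + 4x^3 + 2x^2 + 3x + 2), pattern 4+2; mod 23: f = (x + 10)(x + 15)(x^2 + x + 18)(x^2 + 3x + 20), pattern 2+2+1+1; mod 193: f = (x + 88)(x + 91)(x + 94)(x + 101)(x + 104)(x + 107), pattern 1+1+1+1+1+1. No other pattern occurs in this range, so the set of observed cycle types is {3+3, 4+2, 2+2+1+1, 1+1+1+1+1+1}. The candidates containing elements of all these cycle types are S_4 (6T7) of order 24, (C_3 x C_3) : C_4 (6T10) of order 36, A_6 (6T15) of order 360; the others are excluded. The observed types are precisely the cycle types that occur in S_4 (6T7). Each of the other remaining candidates has further cycle types, and by the Chebotarev density theorem the matching factorization patterns would occur for a proportion of primes equal to their share of the group: (C_3 x C_3) : C_4 (6T10) additionally contains elements of type 3+1+1+1 (4 of its 36 elements, about 11% of primes); A_6 (6T15) additionally contains elements of type 5+1, 3+1+1+1 (184 of its 360 elements, about 51% of primes). None of the 79 primes tested shows any such pattern (for each of these groups the chance of that is below 10^-4), which rules them out. Hence G = S_4 (6T7), of order 24.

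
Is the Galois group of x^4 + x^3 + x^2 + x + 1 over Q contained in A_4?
No

The polynomial is irreducible of degree 4 over Q. Its discriminant is 125, which is not a perfect square. A Galois group lies in the alternating group exactly when the discriminant is a square in Q, so the Galois group (C_4) is not contained in A_4.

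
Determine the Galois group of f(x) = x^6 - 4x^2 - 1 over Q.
The polynomial f is an irreducible sextic over Q, so G = Gal(f/Q) is one of the 16 transitive subgroups 6T1, ..., 6T16 of S_6. The discriminant of f is 3356224 = 1832^2, a perfect square, so G is contained in A_6. The transitive groups of degree 6 contained in A_6 are: A_4 (6T4, order 12), S_4 (6T7, order 24), (C_3 x C_3) : C_4 (6T10, order 36), PSL(2,5) (6T12, order 60), A_6 (6T15, order 360). By Dedekind's theorem, for a prime p not dividing disc(f) the degrees of the irreducible factors of f mod p form the cycle type of an element of G. Factoring f modulo the 79 such primes p <= 419 (skipping 2, 229, which divide the discriminant), each new pattern first appears at: mod 3: f = (x^3 + x^2 + 2x + 1)(x^3 + 2x^2 + 2x + 2), pattern 3+3; mod 7: f = (x^2 + 4)(x^4 + 3x^2 + 5), pattern 4+2; mod 23: f = (x + 9)(x + 14)(x^2 + x + 18)(x^2 + 22x + 18), pattern 2+2+1+1; mod 193: f = (x + 87)(x + 90)(x + 93)(x + 100)(x + 103)(x + 106), pattern 1+1+1+1+1+1. No other pattern occurs in this range, so the set of observed cycle types is {3+3, 4+2, 2+2+1+1, 1+1+1+1+1+1}. The candidates containing elements of all these cycle types are S_4 (6T7) of order 24, (C_3 x C_3) : C_4 (6T10) of order 36, A_6 (6T15) of order 360; the others are excluded. The observed types are precisely the cycle types that occur in S_4 (6T7). Each of the other remaining candidates has further cycle types, and by the Chebotarev density theorem the matching factorization patterns would occur for a proportion of primes equal to their share of the group: (C_3 x C_3) : C_4 (6T10) additionally contains elements of type 3+1+1+1 (4 of its 36 elements, about 11% of primes); A_6 (6T15) additionally contains elements of type 5+1, 3+1+1+1 (184 of its 360 elements, about 51% of primes). None of the 79 primes tested shows any such pattern (for each of these groups the chance of that is below 10^-4), which rules them out. Hence G = S_4 (6T7), of order 24.

S_4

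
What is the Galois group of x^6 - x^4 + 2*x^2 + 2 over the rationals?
S_4

The polynomial f is an irreducible sextic over Q, so G = Gal(f/Q) is one of the 16 transitive subgroups 6T1, ..., 6T16 of S_6. The discriminant of f is -5120000, which is not a perfect square, so G is not contained in A_6. The transitive groups of degree 6 not contained in A_6 are: C_6 (6T1, order 6), S_3 (6T2, order 6), D_6 (6T3, order 12), C_3 x S_3 (6T5, order 18), A_4 x C_2 (6T6, order 24), S_4 (6T8, order 24), S_3 x S_3 (6T9, order 36), S_4 x C_2 (6T11, order 48), (S_3 x S_3) : C_2 (6T13, order 72), PGL(2,5) (6T14, order 120), S_6 (6T16, order 720). By Dedekind's theorem, for a prime p not dividing disc(f) the degrees of the irreducible factors of f mod p form the cycle type of an element of G. Factoring f modulo the 22 such primes p <= 89 (skipping 2, 5, which divide the discriminant), each new pattern first appears at: mod 3: f = (x^3 + x^2 + 2)(x^3 + 2x^2 + 1), pattern 3+3; mod 7: f = (x^2 + 2)(x^2 + x + 6)(x^2 + 6x + 6), pattern 2+2+2; mod 13: f = (x + 4)(x + 9)(x^4 + 2x^2 + 8), pattern 4+1+1; mod 43: f = (x + 12)(x + 31)(x^2 + 4)(x^2 + 10), pattern 2+2+1+1. No other pattern occurs in this range, so the set of observed cycle types is {3+3, 2+2+2, 4+1+1, 2+2+1+1}. The candidates containing elements of all these cycle types are S_4 (6T8) of order 24, S_4 x C_2 (6T11) of order 48, PGL(2,5) (6T14) of order 120, S_6 (6T16) of order 720; the others are excluded. The observed types are precisely the cycle types that occur in S_4 (6T8) (apart from the identity). Each of the other remaining candidates has further cycle types, and by the Chebotarev density theorem the matching factorization patterns would occur for a proportion of primes equal to their share of the group: S_4 x C_2 (6T11) additionally contains elements of type 6, 4+2, 2+1+1+1+1 (17 of its 48 elements, about 35% of primes); PGL(2,5) (6T14) additionally contains elements of type 6, 5+1 (44 of its 120 elements, about 37% of primes); S_6 (6T16) additionally contains elements of type 6, 5+1, 4+2, 3+2+1, 3+1+1+1, 2+1+1+1+1 (529 of its 720 elements, about 73% of primes). None of the 22 primes tested shows any such pattern (for each of these groups the chance of that is below 10^-4), which rules them out. Hence G = S_4 (6T8), of order 24.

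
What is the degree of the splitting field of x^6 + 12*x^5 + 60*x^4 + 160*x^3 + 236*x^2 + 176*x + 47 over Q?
The degree of the splitting field over Q equals the order of the Galois group, so first determine the group. The polynomial f is an irreducible sextic over Q, so G = Gal(f/Q) is one of the 16 transitive subgroups 6T1, ..., 6T16 of S_6. The discriminant of f is 3356224 = 1832^2, a perfect square, so G is contained in A_6. The transitive groups of degree 6 contained in A_6 are: A_4 (6T4, order 12), S_4 (6T7, order 24), (C_3 x C_3) : C_4 (6T10, order 36), PSL(2,5) (6T12, order 60), A_6 (6T15, order 360). By Dedekind's theorem, for a prime p not dividing disc(f) the degrees of the irreducible factors of f mod p form the cycle type of an element of G. Factoring f modulo the 79 such primes p <= 419 (skipping 2, 229, which divide the discriminant), each new pattern first appears at: mod 3: f = (x^3 + x^2 + 2)(x^3 + 2x^2 + x + 1), pattern 3+3; mod 7: f = (x^2 + 4x + 1)(x^4 + x^3 + 6x^2 + 2x + 5), pattern 4+2; mod 23: f = (x + 11)(x + 16)(x^2 + 3x + 20)(x^2 + 5x + 1), pattern 2+2+1+1; mod 193: f = (x + 89)(x + 92)(x + 95)(x + 102)(x + 105)(x + 108), pattern 1+1+1+1+1+1. No other pattern occurs in this range, so the set of observed cycle types is {3+3, 4+2, 2+2+1+1, 1+1+1+1+1+1}. The candidates containing elements of all these cycle types are S_4 (6T7) of order 24, (C_3 x C_3) : C_4 (6T10) of order 36, A_6 (6T15) of order 360; the others are excluded. The observed types are precisely the cycle types that occur in S_4 (6T7). Each of the other remaining candidates has further cycle types, and by the Chebotarev density theorem the matching factorization patterns would occur for a proportion of primes equal to their share of the group: (C_3 x C_3) : C_4 (6T10) additionally contains elements of type 3+1+1+1 (4 of its 36 elements, about 11% of primes); A_6 (6T15) additionally contains elements of type 5+1, 3+1+1+1 (184 of its 360 elements, about 51% of primes). None of the 79 primes tested shows any such pattern (for each of these groups the chance of that is below 10^-4), which rules them out. Hence G = S_4 (6T7), of order 24. The Galois group S_4 (6T7) has order 24, so the splitting field has degree 24 over Q.

24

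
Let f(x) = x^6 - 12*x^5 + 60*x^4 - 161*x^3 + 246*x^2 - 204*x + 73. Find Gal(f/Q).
The polynomial f is an irreducible sextic over Q, so G = Gal(f/Q) is one of the 16 transitive subgroups 6T1, ..., 6T16 of S_6. The discriminant of f is -19683, which is not a perfect square, so G is not contained in A_6. The transitive groups of degree 6 not contained in A_6 are: C_6 (6T1, order 6), S_3 (6T2, order 6), D_6 (6T3, order 12), C_3 x S_3 (6T5, order 18), A_4 x C_2 (6T6, order 24), S_4 (6T8, order 24), S_3 x S_3 (6T9, order 36), S_4 x C_2 (6T11, order 48), (S_3 x S_3) : C_2 (6T13, order 72), PGL(2,5) (6T14, order 120), S_6 (6T16, order 720). By Dedekind's theorem, for a prime p not dividing disc(f) the degrees of the irreducible factors of f mod p form the cycle type of an element of G. Factoring f modulo the 37 such primes p <= 163 (skipping 3, which divides the discriminant), each new pattern first appears at: mod 2: f = (x^6 + x^3 + 1), pattern 6; mod 7: f = (x^3 + x^2 + 5x + 1)(x^3 + x^2 + 5x + 3), pattern 3+3; mod 17: f = (x^2 + 3x + 8)(x^2 + 9x + 13)(x^2 + 10x + 11), pattern 2+2+2; mod 19: f = (x + 2)(x + 3)(x + 4)(x + 7)(x + 14)(x + 15), pattern 1+1+1+1+1+1. No other pattern occurs in this range, so the set of observed cycle types is {6, 3+3, 2+2+2, 1+1+1+1+1+1}. The candidates containing elements of all these cycle types are C_6 (6T1) of order 6, D_6 (6T3) of order 12, C_3 x S_3 (6T5) of order 18, A_4 x C_2 (6T6) of order 24, S_3 x S_3 (6T9) of order 36, S_4 x C_2 (6T11) of order 48, (S_3 x S_3) : C_2 (6T13) of order 72, PGL(2,5) (6T14) of order 120, S_6 (6T16) of order 720; the others are excluded. The observed types are precisely the cycle types that occur in C_6 (6T1). Each of the other remaining candidates has further cycle types, and by the Chebotarev density theorem the matching factorization patterns would occur for a proportion of primes equal to their share of the group: D_6 (6T3) additionally contains elements of type 2+2+1+1 (3 of its 12 elements, about 25% of primes); C_3 x S_3 (6T5) additionally contains elements of type 3+1+1+1 (4 of its 18 elements, about 22% of primes); A_4 x C_2 (6T6) additionally contains elements of type 2+2+1+1, 2+1+1+1+1 (6 of its 24 elements, about 25% of primes); S_3 x S_3 (6T9) additionally contains elements of type 3+1+1+1, 2+2+1+1 (13 of its 36 elements, about 36% of primes); S_4 x C_2 (6T11) additionally contains elements of type 4+2, 4+1+1, 2+2+1+1, 2+1+1+1+1 (24 of its 48 elements, about 50% of primes); (S_3 x S_3) : C_2 (6T13) additionally contains elements of type 4+2, 3+2+1, 3+1+1+1, 2+2+1+1, 2+1+1+1+1 (49 of its 72 elements, about 68% of primes); PGL(2,5) (6T14) additionally contains elements of type 5+1, 4+1+1, 2+2+1+1 (69 of its 120 elements, about 58% of primes); S_6 (6T16) additionally contains elements of type 5+1, 4+2, 4+1+1, 3+2+1, 3+1+1+1, 2+2+1+1, 2+1+1+1+1 (544 of its 720 elements, about 76% of primes). None of the 37 primes tested shows any such pattern (for each of these groups the chance of that is below 10^-4), which rules them out. Hence G = C_6 (6T1), of order 6.

C_6, the cyclic group of order 6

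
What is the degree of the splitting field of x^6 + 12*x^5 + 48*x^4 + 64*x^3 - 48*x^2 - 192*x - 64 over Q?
24

The degree of the splitting field over Q equals the order of the Galois group, so first determine the group. The polynomial f is an irreducible sextic over Q, so G = Gal(f/Q) is one of the 16 transitive subgroups 6T1, ..., 6T16 of S_6. The discriminant of f is -450868486864896, which is not a perfect square, so G is not contained in A_6. The transitive groups of degree 6 not contained in A_6 are: C_6 (6T1, order 6), S_3 (6T2, order 6), D_6 (6T3, order 12), C_3 x S_3 (6T5, order 18), A_4 x C_2 (6T6, order 24), S_4 (6T8, order 24), S_3 x S_3 (6T9, order 36), S_4 x C_2 (6T11, order 48), (S_3 x S_3) : C_2 (6T13, order 72), PGL(2,5) (6T14, order 120), S_6 (6T16, order 720). By Dedekind's theorem, for a prime p not dividing disc(f) the degrees of the irreducible factors of f mod p form the cycle type of an element of G. Factoring f modulo the 33 such primes p <= 149 (skipping 2, 3, which divide the discriminant), each new pattern first appears at: mod 5: f = (x^3 + 3x^2 + x + 2)(x^3 + 4x^2 + 3), pattern 3+3; mod 7: f = (x^6 + 5x^5 + 6x^4 + x^3 + x^2 + 4x + 6), pattern 6; mod 17: f = (x + 6)(x + 15)(x^2 + 4x + 1)(x^2 + 4x + 11), pattern 2+2+1+1; mod 19: f = (x + 7)(x + 9)(x + 14)(x + 16)(x^2 + 4x + 9), pattern 2+1+1+1+1; mod 71: f = (x^2 + 4x + 7)(x^2 + 4x + 22)(x^2 + 4x + 42), pattern 2+2+2. No other pattern occurs in this range, so the set of observed cycle types is {3+3, 6, 2+2+1+1, 2+1+1+1+1, 2+2+2}. The candidates containing elements of all these cycle types are A_4 x C_2 (6T6) of order 24, S_4 x C_2 (6T11) of order 48, (S_3 x S_3) : C_2 (6T13) of order 72, S_6 (6T16) of order 720; the others are excluded. The observed types are precisely the cycle types that occur in A_4 x C_2 (6T6) (apart from the identity). Each of the other remaining candidates has further cycle types, and by the Chebotarev density theorem the matching factorization patterns would occur for a proportion of primes equal to their share of the group: S_4 x C_2 (6T11) additionally contains elements of type 4+2, 4+1+1 (12 of its 48 elements, about 25% of primes); (S_3 x S_3) : C_2 (6T13) additionally contains elements of type 4+2, 3+2+1, 3+1+1+1 (34 of its 72 elements, about 47% of primes); S_6 (6T16) additionally contains elements of type 5+1, 4+2, 4+1+1, 3+2+1, 3+1+1+1 (484 of its 720 elements, about 67% of primes). None of the 33 primes tested shows any such pattern (for each of these groups the chance of that is below 10^-4), which rules them out. Hence G = A_4 x C_2 (6T6), of order 24. The Galois group A_4 x C_2 (6T6) has order 24, so the splitting field has degree 24 over Q.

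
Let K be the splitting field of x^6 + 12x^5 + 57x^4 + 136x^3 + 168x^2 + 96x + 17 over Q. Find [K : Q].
The degree of the splitting field over Q equals the order of the Galois group, so first determine the group. The polynomial f is an irreducible sextic over Q, so G = Gal(f/Q) is one of the 16 transitive subgroups 6T1, ..., 6T16 of S_6. The discriminant of f is -419904, which is not a perfect square, so G is not contained in A_6. The transitive groups of degree 6 not contained in A_6 are: C_6 (6T1, order 6), S_3 (6T2, order 6), D_6 (6T3, order 12), C_3 x S_3 (6T5, order 18), A_4 x C_2 (6T6, order 24), S_4 (6T8, order 24), S_3 x S_3 (6T9, order 36), S_4 x C_2 (6T11, order 48), (S_3 x S_3) : C_2 (6T13, order 72), PGL(2,5) (6T14, order 120), S_6 (6T16, order 720). By Dedekind's theorem, for a prime p not dividing disc(f) the degrees of the irreducible factors of f mod p form the cycle type of an element of G. Factoring f modulo the 33 such primes p <= 149 (skipping 2, 3, which divide the discriminant), each new pattern first appears at: mod 5: f = (x^3 + 2x + 4)(x^3 + 2x^2 + 3), pattern 3+3; mod 7: f = (x^6 + 5x^5 + x^4 + 3x^3 + 5x + 3), pattern 6; mod 17: f = (x)(x + 4)(x^2 + 4x + 10)(x^2 + 4x + 16), pattern 2+2+1+1; mod 19: f = (x + 8)(x + 9)(x + 14)(x + 15)(x^2 + 4x + 10), pattern 2+1+1+1+1; mod 71: f = (x^2 + 4x + 44)(x^2 + 4x + 49)(x^2 + 4x + 58), pattern 2+2+2. No other pattern occurs in this range, so the set of observed cycle types is {3+3, 6, 2+2+1+1, 2+1+1+1+1, 2+2+2}. The candidates containing elements of all these cycle types are A_4 x C_2 (6T6) of order 24, S_4 x C_2 (6T11) of order 48, (S_3 x S_3) : C_2 (6T13) of order 72, S_6 (6T16) of order 720; the others are excluded. The observed types are precisely the cycle types that occur in A_4 x C_2 (6T6) (apart from the identity). Each of the other remaining candidates has further cycle types, and by the Chebotarev density theorem the matching factorization patterns would occur for a proportion of primes equal to their share of the group: S_4 x C_2 (6T11) additionally contains elements of type 4+2, 4+1+1 (12 of its 48 elements, about 25% of primes); (S_3 x S_3) : C_2 (6T13) additionally contains elements of type 4+2, 3+2+1, 3+1+1+1 (34 of its 72 elements, about 47% of primes); S_6 (6T16) additionally contains elements of type 5+1, 4+2, 4+1+1, 3+2+1, 3+1+1+1 (484 of its 720 elements, about 67% of primes). None of the 33 primes tested shows any such pattern (for each of these groups the chance of that is below 10^-4), which rules them out. Hence G = A_4 x C_2 (6T6), of order 24. The Galois group A_4 x C_2 (6T6) has order 24, so the splitting field has degree 24 over Q.

24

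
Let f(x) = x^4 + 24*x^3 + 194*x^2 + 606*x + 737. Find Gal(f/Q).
The polynomial is an irreducible quartic over Q and its discriminant is 270326096, which is not a perfect square, so the Galois group is not contained in A_4. The resolvent cubic y^3 - 194*y^2 + 11596*y - 219836 is irreducible over Q. An irreducible resolvent with non-square discriminant gives S_4.

S_4 (order 24)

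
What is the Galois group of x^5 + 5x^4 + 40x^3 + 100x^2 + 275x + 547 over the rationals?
F_20 (order 20)

The polynomial f is an irreducible quintic over Q, so G = Gal(f/Q) is a transitive subgroup of S_5: one of C_5 (5T1, order 5), D_5 (5T2, order 10), F_20 (5T3, order 20), A_5 (5T4, order 60) or S_5 (5T5, order 120). The discriminant of f is 64800000000000, which is not a perfect square, so G is not contained in A_5. The transitive groups of degree 5 not contained in A_5 are: F_20 (5T3, order 20), S_5 (5T5, order 120). By Dedekind's theorem, for a prime p not dividing disc(f) the degrees of the irreducible factors of f mod p form the cycle type of an element of G. Factoring f modulo the 18 such primes p <= 73 (skipping 2, 3, 5, which divide the discriminant), each new pattern first appears at: mod 7: f = (x + 1)(x^4 + 4x^3 + x^2 + x + 1), pattern 4+1; mod 11: f = (x + 10)(x^2 + 7x + 2)(x^2 + 10x + 7), pattern 2+2+1; mod 19: f = (x^5 + 5x^4 + 2x^3 + 5x^2 + 9x + 15), pattern 5. No other pattern occurs in this range, so the set of observed cycle types is {4+1, 2+2+1, 5}. The candidates containing elements of all these cycle types are F_20 (5T3) of order 20, S_5 (5T5) of order 120; the others are excluded. The observed types are precisely the cycle types that occur in F_20 (5T3) (apart from the identity). Each of the other remaining candidates has further cycle types, and by the Chebotarev density theorem the matching factorization patterns would occur for a proportion of primes equal to their share of the group: S_5 (5T5) additionally contains elements of type 3+2, 3+1+1, 2+1+1+1 (50 of its 120 elements, about 42% of primes). None of the 18 primes tested shows any such pattern (for each of these groups the chance of that is below 10^-4), which rules them out. Hence G = F_20 (5T3), of order 20.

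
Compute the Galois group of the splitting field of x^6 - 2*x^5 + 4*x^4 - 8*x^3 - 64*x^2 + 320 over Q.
(C_3 x C_3) : C_4, the transitive group 6T10 of order 36

The polynomial f is an irreducible sextic over Q, so G = Gal(f/Q) is one of the 16 transitive subgroups 6T1, ..., 6T16 of S_6. The discriminant of f is 564385546240000 = 23756800^2, a perfect square, so G is contained in A_6. The transitive groups of degree 6 contained in A_6 are: A_4 (6T4, order 12), S_4 (6T7, order 24), (C_3 x C_3) : C_4 (6T10, order 36), PSL(2,5) (6T12, order 60), A_6 (6T15, order 360). By Dedekind's theorem, for a prime p not dividing disc(f) the degrees of the irreducible factors of f mod p form the cycle type of an element of G. Factoring f modulo the 19 such primes p <= 79 (skipping 2, 5, 29, which divide the discriminant), each new pattern first appears at: mod 3: f = (x^2 + 1)(x^4 + x^3 + 2), pattern 4+2; mod 11: f = (x^3 + 3x^2 + 10x + 7)(x^3 + 6x^2 + 9x + 8), pattern 3+3; mod 19: f = (x + 14)(x + 16)(x^2 + 11x + 1)(x^2 + 14x + 15), pattern 2+2+1+1; mod 61: f = (x + 5)(x + 38)(x + 52)(x^3 + 25x^2 + 22x + 23), pattern 3+1+1+1. No other pattern occurs in this range, so the set of observed cycle types is {4+2, 3+3, 2+2+1+1, 3+1+1+1}. The candidates containing elements of all these cycle types are (C_3 x C_3) : C_4 (6T10) of order 36, A_6 (6T15) of order 360; the others are excluded. The observed types are precisely the cycle types that occur in (C_3 x C_3) : C_4 (6T10) (apart from the identity). Each of the other remaining candidates has further cycle types, and by the Chebotarev density theorem the matching factorization patterns would occur for a proportion of primes equal to their share of the group: A_6 (6T15) additionally contains elements of type 5+1 (144 of its 360 elements, about 40% of primes). None of the 19 primes tested shows any such pattern (for each of these groups the chance of that is below 10^-4), which rules them out. Hence G = (C_3 x C_3) : C_4 (6T10), of order 36.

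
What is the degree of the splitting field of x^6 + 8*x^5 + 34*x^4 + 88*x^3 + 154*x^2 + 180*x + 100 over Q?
The degree of the splitting field over Q equals the order of the Galois group, so first determine the group. The polynomial f is an irreducible sextic over Q, so G = Gal(f/Q) is one of the 16 transitive subgroups 6T1, ..., 6T16 of S_6. The discriminant of f is -54718156800, which is not a perfect square, so G is not contained in A_6. The transitive groups of degree 6 not contained in A_6 are: C_6 (6T1, order 6), S_3 (6T2, order 6), D_6 (6T3, order 12), C_3 x S_3 (6T5, order 18), A_4 x C_2 (6T6, order 24), S_4 (6T8, order 24), S_3 x S_3 (6T9, order 36), S_4 x C_2 (6T11, order 48), (S_3 x S_3) : C_2 (6T13, order 72), PGL(2,5) (6T14, order 120), S_6 (6T16, order 720). By Dedekind's theorem, for a prime p not dividing disc(f) the degrees of the irreducible factors of f mod p form the cycle type of an element of G. Factoring f modulo the 27 such primes p <= 113 (skipping 2, 3, 5, which divide the discriminant), each new pattern first appears at: mod 7: f = (x^2 + x + 4)(x^4 + 2x^2 + 2x + 4), pattern 4+2; mod 13: f = (x + 1)(x^2 + 3x + 4)(x^3 + 4x^2 + 11x + 12), pattern 3+2+1; mod 17: f = (x^3 + 4x^2 + 4x + 15)(x^3 + 4x^2 + 14x + 1), pattern 3+3; mod 19: f = (x^2 + 4x + 9)(x^2 + 11x + 1)(x^2 + 12x + 9), pattern 2+2+2; mod 31: f = (x^6 + 8x^5 + 3x^4 + 26x^3 + 30x^2 + 25x + 7), pattern 6; mod 37: f = (x + 14)(x + 15)(x^2 + 26x + 8)(x^2 + 27x + 19), pattern 2+2+1+1; mod 41: f = (x + 4)(x + 13)(x + 28)(x^3 + 4x^2 + 23x + 36), pattern 3+1+1+1; mod 113: f = (x + 56)(x + 62)(x + 83)(x + 112)(x^2 + 34x + 57), pattern 2+1+1+1+1. No other pattern occurs in this range, so the set of observed cycle types is {4+2, 3+2+1, 3+3, 2+2+2, 6, 2+2+1+1, 3+1+1+1, 2+1+1+1+1}. The candidates containing elements of all these cycle types are (S_3 x S_3) : C_2 (6T13) of order 72, S_6 (6T16) of order 720; the others are excluded. The observed types are precisely the cycle types that occur in (S_3 x S_3) : C_2 (6T13) (apart from the identity). Each of the other remaining candidates has further cycle types, and by the Chebotarev density theorem the matching factorization patterns would occur for a proportion of primes equal to their share of the group: S_6 (6T16) additionally contains elements of type 5+1, 4+1+1 (234 of its 720 elements, about 32% of primes). None of the 27 primes tested shows any such pattern (for each of these groups the chance of that is below 10^-4), which rules them out. Hence G = (S_3 x S_3) : C_2 (6T13), of order 72. The Galois group (S_3 x S_3) : C_2 (6T13) has order 72, so the splitting field has degree 72 over Q.

72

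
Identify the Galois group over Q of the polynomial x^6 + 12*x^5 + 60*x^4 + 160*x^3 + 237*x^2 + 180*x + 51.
A_4 (order 12)

The polynomial f is an irreducible sextic over Q, so G = Gal(f/Q) is one of the 16 transitive subgroups 6T1, ..., 6T16 of S_6. The discriminant of f is 419904 = 648^2, a perfect square, so G is contained in A_6. The transitive groups of degree 6 contained in A_6 are: A_4 (6T4, order 12), S_4 (6T7, order 24), (C_3 x C_3) : C_4 (6T10, order 36), PSL(2,5) (6T12, order 60), A_6 (6T15, order 360). By Dedekind's theorem, for a prime p not dividing disc(f) the degrees of the irreducible factors of f mod p form the cycle type of an element of G. Factoring f modulo the 33 such primes p <= 149 (skipping 2, 3, which divide the discriminant), each new pattern first appears at: mod 5: f = (x^3 + x + 4)(x^3 + 2x^2 + 4x + 4), pattern 3+3; mod 17: f = (x)(x + 4)(x^2 + 4x + 1)(x^2 + 4x + 11), pattern 2+2+1+1; mod 71: f = (x + 6)(x + 7)(x + 34)(x + 41)(x + 68)(x + 69), pattern 1+1+1+1+1+1. No other pattern occurs in this range, so the set of observed cycle types is {3+3, 2+2+1+1, 1+1+1+1+1+1}. The candidates containing elements of all these cycle types are A_4 (6T4) of order 12, S_4 (6T7) of order 24, (C_3 x C_3) : C_4 (6T10) of order 36, PSL(2,5) (6T12) of order 60, A_6 (6T15) of order 360; the others are excluded. The observed types are precisely the cycle types that occur in A_4 (6T4). Each of the other remaining candidates has further cycle types, and by the Chebotarev density theorem the matching factorization patterns would occur for a proportion of primes equal to their share of the group: S_4 (6T7) additionally contains elements of type 4+2 (6 of its 24 elements, about 25% of primes); (C_3 x C_3) : C_4 (6T10) additionally contains elements of type 4+2, 3+1+1+1 (22 of its 36 elements, about 61% of primes); PSL(2,5) (6T12) additionally contains elements of type 5+1 (24 of its 60 elements, about 40% of primes); A_6 (6T15) additionally contains elements of type 5+1, 4+2, 3+1+1+1 (274 of its 360 elements, about 76% of primes). None of the 33 primes tested shows any such pattern (for each of these groups the chance of that is below 10^-4), which rules them out. Hence G = A_4 (6T4), of order 12.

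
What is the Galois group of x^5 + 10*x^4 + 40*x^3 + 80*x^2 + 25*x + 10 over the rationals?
A_5

The polynomial f is an irreducible quintic over Q, so G = Gal(f/Q) is a transitive subgroup of S_5: one of C_5 (5T1, order 5), D_5 (5T2, order 10), F_20 (5T3, order 20), A_5 (5T4, order 60) or S_5 (5T5, order 120). The discriminant of f is 58564000000 = 242000^2, a perfect square, so G is contained in A_5. The transitive groups of degree 5 contained in A_5 are: C_5 (5T1, order 5), D_5 (5T2, order 10), A_5 (5T4, order 60). By Dedekind's theorem, for a prime p not dividing disc(f) the degrees of the irreducible factors of f mod p form the cycle type of an element of G. Factoring f modulo the 3 such primes p <= 13 (skipping 2, 5, 11, which divide the discriminant), each new pattern first appears at: mod 3: f = (x^5 + x^4 + x^3 + 2x^2 + x + 1), pattern 5; mod 13: f = (x + 8)(x + 10)(x^3 + 5x^2 + 5), pattern 3+1+1. No other pattern occurs in this range, so the set of observed cycle types is {5, 3+1+1}. Among the candidates above, the only group containing elements of all these cycle types is A_5 (5T4) — each of C_5 (5T1), D_5 (5T2) lacks at least one of them. Hence G = A_5 (5T4), of order 60.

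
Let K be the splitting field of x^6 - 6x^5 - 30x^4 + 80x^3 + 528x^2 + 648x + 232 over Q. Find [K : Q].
The degree of the splitting field over Q equals the order of the Galois group, so first determine the group. The polynomial f is an irreducible sextic over Q, so G = Gal(f/Q) is one of the 16 transitive subgroups 6T1, ..., 6T16 of S_6. The discriminant of f is -7711694390034432, which is not a perfect square, so G is not contained in A_6. The transitive groups of degree 6 not contained in A_6 are: C_6 (6T1, order 6), S_3 (6T2, order 6), D_6 (6T3, order 12), C_3 x S_3 (6T5, order 18), A_4 x C_2 (6T6, order 24), S_4 (6T8, order 24), S_3 x S_3 (6T9, order 36), S_4 x C_2 (6T11, order 48), (S_3 x S_3) : C_2 (6T13, order 72), PGL(2,5) (6T14, order 120), S_6 (6T16, order 720). By Dedekind's theorem, for a prime p not dividing disc(f) the degrees of the irreducible factors of f mod p form the cycle type of an element of G. Factoring f modulo the 21 such primes p <= 89 (skipping 2, 3, 7, which divide the discriminant), each new pattern first appears at: mod 5: f = (x^6 + 4x^5 + 3x^2 + 3x + 2), pattern 6; mod 11: f = (x + 8)(x^5 + 8x^4 + 5x^3 + 7x^2 + 10x + 7), pattern 5+1; mod 13: f = (x + 3)(x + 8)(x^4 + 9x^3 + 3x^2 + 1), pattern 4+1+1; mod 23: f = (x + 2)(x + 14)(x^2 + 3x + 11)(x^2 + 21x + 13), pattern 2+2+1+1; mod 43: f = (x^3 + 14x^2 + 18x + 21)(x^3 + 23x^2 + 17x + 9), pattern 3+3; mod 61: f = (x^2 + 58x + 58)(x^2 + 59x + 9)(x^2 + 60x + 14), pattern 2+2+2. No other pattern occurs in this range, so the set of observed cycle types is {6, 5+1, 4+1+1, 2+2+1+1, 3+3, 2+2+2}. The candidates containing elements of all these cycle types are PGL(2,5) (6T14) of order 120, S_6 (6T16) of order 720; the others are excluded. The observed types are precisely the cycle types that occur in PGL(2,5) (6T14) (apart from the identity). Each of the other remaining candidates has further cycle types, and by the Chebotarev density theorem the matching factorization patterns would occur for a proportion of primes equal to their share of the group: S_6 (6T16) additionally contains elements of type 4+2, 3+2+1, 3+1+1+1, 2+1+1+1+1 (265 of its 720 elements, about 37% of primes). None of the 21 primes tested shows any such pattern (for each of these groups the chance of that is below 10^-4), which rules them out. Hence G = PGL(2,5) (6T14), of order 120. The Galois group PGL(2,5) (6T14) has order 120, so the splitting field has degree 120 over Q.

120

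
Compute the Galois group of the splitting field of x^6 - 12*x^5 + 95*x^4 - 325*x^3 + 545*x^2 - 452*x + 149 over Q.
6T10: (C_3 x C_3) : C_4

The polynomial f is an irreducible sextic over Q, so G = Gal(f/Q) is one of the 16 transitive subgroups 6T1, ..., 6T16 of S_6. The discriminant of f is 2602172265625 = 1613125^2, a perfect square, so G is contained in A_6. The transitive groups of degree 6 contained in A_6 are: A_4 (6T4, order 12), S_4 (6T7, order 24), (C_3 x C_3) : C_4 (6T10, order 36), PSL(2,5) (6T12, order 60), A_6 (6T15, order 360). By Dedekind's theorem, for a prime p not dividing disc(f) the degrees of the irreducible factors of f mod p form the cycle type of an element of G. Factoring f modulo the 19 such primes p <= 73 (skipping 5, 29, which divide the discriminant), each new pattern first appears at: mod 2: f = (x^2 + x + 1)(x^4 + x^3 + x^2 + x + 1), pattern 4+2; mod 11: f = (x^3 + x^2 + 3x + 2)(x^3 + 9x^2 + 6x + 3), pattern 3+3; mod 19: f = (x + 4)(x + 7)(x^2 + 7)(x^2 + 15x + 9), pattern 2+2+1+1; mod 61: f = (x + 16)(x + 23)(x + 51)(x^3 + 20x^2 + 25x + 20), pattern 3+1+1+1. No other pattern occurs in this range, so the set of observed cycle types is {4+2, 3+3, 2+2+1+1, 3+1+1+1}. The candidates containing elements of all these cycle types are (C_3 x C_3) : C_4 (6T10) of order 36, A_6 (6T15) of order 360; the others are excluded. The observed types are precisely the cycle types that occur in (C_3 x C_3) : C_4 (6T10) (apart from the identity). Each of the other remaining candidates has further cycle types, and by the Chebotarev density theorem the matching factorization patterns would occur for a proportion of primes equal to their share of the group: A_6 (6T15) additionally contains elements of type 5+1 (144 of its 360 elements, about 40% of primes). None of the 19 primes tested shows any such pattern (for each of these groups the chance of that is below 10^-4), which rules them out. Hence G = (C_3 x C_3) : C_4 (6T10), of order 36.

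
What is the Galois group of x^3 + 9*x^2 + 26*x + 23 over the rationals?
S_3

The polynomial is an irreducible cubic over Q and its discriminant is -23, which is not a perfect square. For an irreducible cubic, a non-square discriminant gives Galois group S_3.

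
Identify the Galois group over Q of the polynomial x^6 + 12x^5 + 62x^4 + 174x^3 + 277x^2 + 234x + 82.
6T13: (S_3 x S_3) : C_2

The polynomial f is an irreducible sextic over Q, so G = Gal(f/Q) is one of the 16 transitive subgroups 6T1, ..., 6T16 of S_6. The discriminant of f is -187648, which is not a perfect square, so G is not contained in A_6. The transitive groups of degree 6 not contained in A_6 are: C_6 (6T1, order 6), S_3 (6T2, order 6), D_6 (6T3, order 12), C_3 x S_3 (6T5, order 18), A_4 x C_2 (6T6, order 24), S_4 (6T8, order 24), S_3 x S_3 (6T9, order 36), S_4 x C_2 (6T11, order 48), (S_3 x S_3) : C_2 (6T13, order 72), PGL(2,5) (6T14, order 120), S_6 (6T16, order 720). By Dedekind's theorem, for a prime p not dividing disc(f) the degrees of the irreducible factors of f mod p form the cycle type of an element of G. Factoring f modulo the 29 such primes p <= 113 (skipping 2, which divides the discriminant), each new pattern first appears at: mod 3: f = (x^6 + 2x^4 + x^2 + 1), pattern 6; mod 5: f = (x + 3)(x^2 + 3x + 4)(x^3 + x^2 + 3x + 1), pattern 3+2+1; mod 7: f = (x^2 + 5x + 5)(x^4 + x^2 + x + 1), pattern 4+2; mod 17: f = (x^3 + 6x^2 + 13x + 5)(x^3 + 6x^2 + 13x + 13), pattern 3+3; mod 19: f = (x^2 + 7x + 3)(x^2 + 11x + 4)(x^2 + 13x + 10), pattern 2+2+2; mod 37: f = (x + 5)(x + 18)(x^2 + x + 8)(x^2 + 25x + 7), pattern 2+2+1+1; mod 41: f = (x)(x + 21)(x + 26)(x^3 + 6x^2 + 13x + 18), pattern 3+1+1+1; mod 113: f = (x + 36)(x + 92)(x + 94)(x + 104)(x^2 + 25x + 36), pattern 2+1+1+1+1. No other pattern occurs in this range, so the set of observed cycle types is {6, 3+2+1, 4+2, 3+3, 2+2+2, 2+2+1+1, 3+1+1+1, 2+1+1+1+1}. The candidates containing elements of all these cycle types are (S_3 x S_3) : C_2 (6T13) of order 72, S_6 (6T16) of order 720; the others are excluded. The observed types are precisely the cycle types that occur in (S_3 x S_3) : C_2 (6T13) (apart from the identity). Each of the other remaining candidates has further cycle types, and by the Chebotarev density theorem the matching factorization patterns would occur for a proportion of primes equal to their share of the group: S_6 (6T16) additionally contains elements of type 5+1, 4+1+1 (234 of its 720 elements, about 32% of primes). None of the 29 primes tested shows any such pattern (for each of these groups the chance of that is below 10^-4), which rules them out. Hence G = (S_3 x S_3) : C_2 (6T13), of order 72.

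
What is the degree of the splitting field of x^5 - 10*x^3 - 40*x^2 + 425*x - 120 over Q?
The degree of the splitting field over Q equals the order of the Galois group, so first determine the group. The polynomial f is an irreducible quintic over Q, so G = Gal(f/Q) is a transitive subgroup of S_5: one of C_5 (5T1, order 5), D_5 (5T2, order 10), F_20 (5T3, order 20), A_5 (5T4, order 60) or S_5 (5T5, order 120). The discriminant of f is 2415919104000000 = 49152000^2, a perfect square, so G is contained in A_5. The transitive groups of degree 5 contained in A_5 are: C_5 (5T1, order 5), D_5 (5T2, order 10), A_5 (5T4, order 60). By Dedekind's theorem, for a prime p not dividing disc(f) the degrees of the irreducible factors of f mod p form the cycle type of an element of G. Factoring f modulo the 23 such primes p <= 101 (skipping 2, 3, 5, which divide the discriminant), each new pattern first appears at: mod 7: f = (x^5 + 4x^3 + 2x^2 + 5x + 6), pattern 5; mod 17: f = (x + 8)(x^2 + 3x + 5)(x^2 + 6x + 14), pattern 2+2+1. No other pattern occurs in this range, so the set of observed cycle types is {5, 2+2+1}. The candidates containing elements of all these cycle types are D_5 (5T2) of order 10, A_5 (5T4) of order 60; the others are excluded. The observed types are precisely the cycle types that occur in D_5 (5T2) (apart from the identity). Each of the other remaining candidates has further cycle types, and by the Chebotarev density theorem the matching factorization patterns would occur for a proportion of primes equal to their share of the group: A_5 (5T4) additionally contains elements of type 3+1+1 (20 of its 60 elements, about 33% of primes). None of the 23 primes tested shows any such pattern (for each of these groups the chance of that is below 10^-4), which rules them out. Hence G = D_5 (5T2), of order 10. The Galois group D_5 (5T2) has order 10, so the splitting field has degree 10 over Q.

10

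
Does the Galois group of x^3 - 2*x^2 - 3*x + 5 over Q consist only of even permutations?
Yes

The polynomial is irreducible of degree 3 over Q. Its discriminant is 169 = 13^2, a perfect square. A Galois group lies in the alternating group exactly when the discriminant is a square in Q, so the Galois group (C_3) is contained in A_3.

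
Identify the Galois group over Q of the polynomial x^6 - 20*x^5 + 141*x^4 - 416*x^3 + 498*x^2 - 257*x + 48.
PSL(2,5) (also written A5(6))

The polynomial f is an irreducible sextic over Q, so G = Gal(f/Q) is one of the 16 transitive subgroups 6T1, ..., 6T16 of S_6. The discriminant of f is 30991489 = 5567^2, a perfect square, so G is contained in A_6. The transitive groups of degree 6 contained in A_6 are: A_4 (6T4, order 12), S_4 (6T7, order 24), (C_3 x C_3) : C_4 (6T10, order 36), PSL(2,5) (6T12, order 60), A_6 (6T15, order 360). By Dedekind's theorem, for a prime p not dividing disc(f) the degrees of the irreducible factors of f mod p form the cycle type of an element of G. Factoring f modulo the 21 such primes p <= 79 (skipping 19, which divides the discriminant), each new pattern first appears at: mod 2: f = (x)(x^5 + x^3 + 1), pattern 5+1; mod 7: f = (x^3 + 2x^2 + 3)(x^3 + 6x^2 + 3x + 2), pattern 3+3; mod 61: f = (x + 58)(x + 59)(x^2 + 21x + 10)(x^2 + 25x + 13), pattern 2+2+1+1. No other pattern occurs in this range, so the set of observed cycle types is {5+1, 3+3, 2+2+1+1}. The candidates containing elements of all these cycle types are PSL(2,5) (6T12) of order 60, A_6 (6T15) of order 360; the others are excluded. The observed types are precisely the cycle types that occur in PSL(2,5) (6T12) (apart from the identity). Each of the other remaining candidates has further cycle types, and by the Chebotarev density theorem the matching factorization patterns would occur for a proportion of primes equal to their share of the group: A_6 (6T15) additionally contains elements of type 4+2, 3+1+1+1 (130 of its 360 elements, about 36% of primes). None of the 21 primes tested shows any such pattern (for each of these groups the chance of that is below 10^-4), which rules them out. Hence G = PSL(2,5) (6T12), of order 60.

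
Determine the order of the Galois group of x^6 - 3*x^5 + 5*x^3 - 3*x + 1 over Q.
The degree of the splitting field over Q equals the order of the Galois group, so first determine the group. The polynomial f is an irreducible sextic over Q, so G = Gal(f/Q) is one of the 16 transitive subgroups 6T1, ..., 6T16 of S_6. The discriminant of f is -34992, which is not a perfect square, so G is not contained in A_6. The transitive groups of degree 6 not contained in A_6 are: C_6 (6T1, order 6), S_3 (6T2, order 6), D_6 (6T3, order 12), C_3 x S_3 (6T5, order 18), A_4 x C_2 (6T6, order 24), S_4 (6T8, order 24), S_3 x S_3 (6T9, order 36), S_4 x C_2 (6T11, order 48), (S_3 x S_3) : C_2 (6T13, order 72), PGL(2,5) (6T14, order 120), S_6 (6T16, order 720). By Dedekind's theorem, for a prime p not dividing disc(f) the degrees of the irreducible factors of f mod p form the cycle type of an element of G. Factoring f modulo the 23 such primes p <= 97 (skipping 2, 3, which divide the discriminant), each new pattern first appears at: mod 5: f = (x^2 + x + 1)(x^2 + 2x + 3)(x^2 + 4x + 2), pattern 2+2+2; mod 7: f = (x^3 + x^2 + 3x + 1)(x^3 + 3x^2 + x + 1), pattern 3+3; mod 31: f = (x + 3)(x + 7)(x + 9)(x + 21)(x + 23)(x + 27), pattern 1+1+1+1+1+1. No other pattern occurs in this range, so the set of observed cycle types is {2+2+2, 3+3, 1+1+1+1+1+1}. The candidates containing elements of all these cycle types are C_6 (6T1) of order 6, S_3 (6T2) of order 6, D_6 (6T3) of order 12, C_3 x S_3 (6T5) of order 18, A_4 x C_2 (6T6) of order 24, S_4 (6T8) of order 24, S_3 x S_3 (6T9) of order 36, S_4 x C_2 (6T11) of order 48, (S_3 x S_3) : C_2 (6T13) of order 72, PGL(2,5) (6T14) of order 120, S_6 (6T16) of order 720; the others are excluded. The observed types are precisely the cycle types that occur in S_3 (6T2). Each of the other remaining candidates has further cycle types, and by the Chebotarev density theorem the matching factorization patterns would occur for a proportion of primes equal to their share of the group: C_6 (6T1) additionally contains elements of type 6 (2 of its 6 elements, about 33% of primes); D_6 (6T3) additionally contains elements of type 6, 2+2+1+1 (5 of its 12 elements, about 42% of primes); C_3 x S_3 (6T5) additionally contains elements of type 6, 3+1+1+1 (10 of its 18 elements, about 56% of primes); A_4 x C_2 (6T6) additionally contains elements of type 6, 2+2+1+1, 2+1+1+1+1 (14 of its 24 elements, about 58% of primes); S_4 (6T8) additionally contains elements of type 4+1+1, 2+2+1+1 (9 of its 24 elements, about 38% of primes); S_3 x S_3 (6T9) additionally contains elements of type 6, 3+1+1+1, 2+2+1+1 (25 of its 36 elements, about 69% of primes); S_4 x C_2 (6T11) additionally contains elements of type 6, 4+2, 4+1+1, 2+2+1+1, 2+1+1+1+1 (32 of its 48 elements, about 67% of primes); (S_3 x S_3) : C_2 (6T13) additionally contains elements of type 6, 4+2, 3+2+1, 3+1+1+1, 2+2+1+1, 2+1+1+1+1 (61 of its 72 elements, about 85% of primes); PGL(2,5) (6T14) additionally contains elements of type 6, 5+1, 4+1+1, 2+2+1+1 (89 of its 120 elements, about 74% of primes); S_6 (6T16) additionally contains elements of type 6, 5+1, 4+2, 4+1+1, 3+2+1, 3+1+1+1, 2+2+1+1, 2+1+1+1+1 (664 of its 720 elements, about 92% of primes). None of the 23 primes tested shows any such pattern (for each of these groups the chance of that is below 10^-4), which rules them out. Hence G = S_3 (6T2), of order 6. The Galois group S_3 (6T2) has order 6, so the splitting field has degree 6 over Q.

6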